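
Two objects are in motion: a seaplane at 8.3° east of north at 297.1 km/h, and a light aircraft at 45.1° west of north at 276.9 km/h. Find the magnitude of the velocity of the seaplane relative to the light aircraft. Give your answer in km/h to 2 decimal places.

258.54 km/h

Taking east as x and north as y: seaplane velocity = (42.888, 293.988) km/h; light aircraft velocity = (-196.139, 195.456) km/h.
Velocity of seaplane relative to light aircraft = (42.888, 293.988) − (-196.139, 195.456) = (239.028, 98.532) km/h.
Magnitude = |(239.028, 98.532)| = 258.540 km/h.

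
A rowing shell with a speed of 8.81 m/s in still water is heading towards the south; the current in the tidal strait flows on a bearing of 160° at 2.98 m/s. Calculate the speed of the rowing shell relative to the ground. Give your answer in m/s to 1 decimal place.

Taking east as x and north as y: velocity relative to the water = (0.000, -8.810) m/s; the water relative to ground = (1.019, -2.800) m/s.
Velocity relative to ground = (0.000, -8.810) + (1.019, -2.800) = (1.019, -11.610) m/s.
Speed = |(1.019, -11.610)| = 11.655 m/s.

11.7 m/s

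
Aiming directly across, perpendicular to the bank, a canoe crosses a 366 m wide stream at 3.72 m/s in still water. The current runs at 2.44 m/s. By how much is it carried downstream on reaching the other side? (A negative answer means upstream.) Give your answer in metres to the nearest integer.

Perpendicular speed = 3.720 m/s; crossing time = 366 / 3.720 = 98.387 s.
Net downstream speed = 2.440 m/s.
Drift = 2.440 × 98.387 = 240.065 m (downstream).

240 m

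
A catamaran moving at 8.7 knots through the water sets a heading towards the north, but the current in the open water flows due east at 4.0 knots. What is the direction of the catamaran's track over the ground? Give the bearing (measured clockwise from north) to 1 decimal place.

024.7°

Taking east as x and north as y: velocity relative to the water = (0.000, 8.700) knots; the water relative to ground = (4.000, 0.000) knots.
Velocity relative to ground = (0.000, 8.700) + (4.000, 0.000) = (4.000, 8.700) knots.
Bearing = atan2(4.00, 8.70) = 24.69° clockwise from north.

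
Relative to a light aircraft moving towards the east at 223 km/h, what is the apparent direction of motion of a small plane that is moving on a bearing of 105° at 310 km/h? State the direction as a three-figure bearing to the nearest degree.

136°

Taking east as x and north as y: small plane velocity = (299.437, -80.234) km/h; light aircraft velocity = (223.000, 0.000) km/h.
Velocity of small plane relative to light aircraft = (299.437, -80.234) − (223.000, 0.000) = (76.437, -80.234) km/h.
Bearing = atan2(76.44, -80.23) = 136.39° clockwise from north.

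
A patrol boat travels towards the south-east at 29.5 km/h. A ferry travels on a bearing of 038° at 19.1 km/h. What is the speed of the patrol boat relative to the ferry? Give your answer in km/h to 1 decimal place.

37.0 km/h

Taking east as x and north as y: patrol boat velocity = (20.860, -20.860) km/h; ferry velocity = (11.759, 15.051) km/h.
Velocity of patrol boat relative to ferry = (20.860, -20.860) − (11.759, 15.051) = (9.101, -35.911) km/h.
Magnitude = |(9.101, -35.911)| = 37.046 km/h.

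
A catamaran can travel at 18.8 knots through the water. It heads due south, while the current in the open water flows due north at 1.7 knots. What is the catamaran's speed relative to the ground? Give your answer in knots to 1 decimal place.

Taking east as x and north as y: velocity relative to the water = (0.000, -18.800) knots; the water relative to ground = (0.000, 1.700) knots.
Velocity relative to ground = (0.000, -18.800) + (0.000, 1.700) = (0.000, -17.100) knots.
Speed = |(0.000, -17.100)| = 17.100 knots.

17.1 knots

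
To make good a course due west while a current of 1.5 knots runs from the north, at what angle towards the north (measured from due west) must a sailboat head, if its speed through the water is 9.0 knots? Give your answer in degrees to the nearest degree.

The current pushes perpendicular to the desired track; the heading must have a component into the current equal to 1.5 knots: 9.0 sin θ = 1.5.
sin θ = 0.1667, so θ = 9.594°.

10°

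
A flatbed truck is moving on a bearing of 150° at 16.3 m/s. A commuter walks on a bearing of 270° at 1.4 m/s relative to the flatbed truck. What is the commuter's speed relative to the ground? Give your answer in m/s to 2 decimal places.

15.65 m/s

Taking east as x and north as y: flatbed truck velocity = (8.150, -14.116) m/s; commuter velocity relative to flatbed truck = (-1.400, 0.000) m/s.
Velocity relative to ground = (8.150, -14.116) + (-1.400, 0.000) = (6.750, -14.116) m/s.
Speed = |(6.750, -14.116)| = 15.647 m/s.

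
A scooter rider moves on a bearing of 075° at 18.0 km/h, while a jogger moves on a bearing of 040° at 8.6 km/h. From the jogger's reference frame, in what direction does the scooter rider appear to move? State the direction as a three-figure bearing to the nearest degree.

099°

Taking east as x and north as y: scooter rider velocity = (17.387, 4.659) km/h; jogger velocity = (5.528, 6.588) km/h.
Velocity of scooter rider relative to jogger = (17.387, 4.659) − (5.528, 6.588) = (11.859, -1.929) km/h.
Bearing = atan2(11.86, -1.93) = 99.24° clockwise from north.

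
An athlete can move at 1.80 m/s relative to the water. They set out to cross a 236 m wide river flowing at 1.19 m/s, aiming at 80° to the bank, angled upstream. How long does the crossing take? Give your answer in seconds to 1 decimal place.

133.1 s

The component of the athlete's velocity perpendicular to the bank is 1.80 × sin 80° = 1.773 m/s.
The current is parallel to the bank, so it does not affect the crossing time.
Time = 236 / 1.773 = 133.134 s.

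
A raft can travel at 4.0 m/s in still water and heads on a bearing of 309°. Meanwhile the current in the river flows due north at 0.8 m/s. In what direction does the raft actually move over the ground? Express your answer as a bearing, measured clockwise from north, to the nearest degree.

317°

Taking east as x and north as y: velocity relative to the water = (-3.109, 2.517) m/s; the water relative to ground = (0.000, 0.800) m/s.
Velocity relative to ground = (-3.109, 2.517) + (0.000, 0.800) = (-3.109, 3.317) m/s.
Bearing = atan2(-3.11, 3.32) = 316.86° clockwise from north.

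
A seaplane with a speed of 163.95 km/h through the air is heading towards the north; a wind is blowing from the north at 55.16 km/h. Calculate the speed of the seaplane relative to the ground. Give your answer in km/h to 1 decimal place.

Taking east as x and north as y: velocity relative to the air = (0.000, 163.950) km/h; the air relative to ground = (0.000, -55.160) km/h.
Velocity relative to ground = (0.000, 163.950) + (0.000, -55.160) = (0.000, 108.790) km/h.
Speed = |(0.000, 108.790)| = 108.790 km/h.

108.8 km/h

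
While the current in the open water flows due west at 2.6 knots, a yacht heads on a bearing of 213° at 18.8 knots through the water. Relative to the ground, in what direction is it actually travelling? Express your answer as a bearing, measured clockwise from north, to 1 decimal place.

Taking east as x and north as y: velocity relative to the water = (-10.239, -15.767) knots; the water relative to ground = (-2.600, 0.000) knots.
Velocity relative to ground = (-10.239, -15.767) + (-2.600, 0.000) = (-12.839, -15.767) knots.
Bearing = atan2(-12.84, -15.77) = 219.16° clockwise from north.

219.2°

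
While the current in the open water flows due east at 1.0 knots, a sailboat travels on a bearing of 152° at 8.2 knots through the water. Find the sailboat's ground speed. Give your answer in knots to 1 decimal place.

8.7 knots

Taking east as x and north as y: velocity relative to the water = (3.850, -7.240) knots; the water relative to ground = (1.000, 0.000) knots.
Velocity relative to ground = (3.850, -7.240) + (1.000, 0.000) = (4.850, -7.240) knots.
Speed = |(4.850, -7.240)| = 8.714 knots.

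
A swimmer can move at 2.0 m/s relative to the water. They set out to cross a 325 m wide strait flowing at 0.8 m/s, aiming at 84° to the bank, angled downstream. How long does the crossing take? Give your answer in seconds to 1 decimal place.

163.4 s

The component of the swimmer's velocity perpendicular to the bank is 2.0 × sin 84° = 1.989 m/s.
The flow acts along the bank and has no component across it.
Time = 325 / 1.989 = 163.395 s.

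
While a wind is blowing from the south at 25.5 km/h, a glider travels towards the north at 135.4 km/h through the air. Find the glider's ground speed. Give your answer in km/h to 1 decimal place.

160.9 km/h

Taking east as x and north as y: velocity relative to the air = (0.000, 135.400) km/h; the air relative to ground = (0.000, 25.500) km/h.
Velocity relative to ground = (0.000, 135.400) + (0.000, 25.500) = (0.000, 160.900) km/h.
Speed = |(0.000, 160.900)| = 160.900 km/h.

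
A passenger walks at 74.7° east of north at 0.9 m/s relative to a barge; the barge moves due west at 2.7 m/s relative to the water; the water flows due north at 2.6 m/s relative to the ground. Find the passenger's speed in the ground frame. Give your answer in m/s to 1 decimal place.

In east/north components (m/s): passenger relative to barge = (0.868, 0.237); barge relative to water = (-2.700, 0.000); water relative to ground = (0.000, 2.600).
Sum = (-1.832, 2.837) m/s.
Speed = |(-1.832, 2.837)| = 3.377 m/s.

3.4 m/s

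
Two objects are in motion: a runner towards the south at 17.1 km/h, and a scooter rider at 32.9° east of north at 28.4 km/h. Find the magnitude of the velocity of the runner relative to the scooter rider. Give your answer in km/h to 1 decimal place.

Taking east as x and north as y: runner velocity = (0.000, -17.100) km/h; scooter rider velocity = (15.426, 23.845) km/h.
Velocity of runner relative to scooter rider = (0.000, -17.100) − (15.426, 23.845) = (-15.426, -40.945) km/h.
Magnitude = |(-15.426, -40.945)| = 43.755 km/h.

43.8 km/h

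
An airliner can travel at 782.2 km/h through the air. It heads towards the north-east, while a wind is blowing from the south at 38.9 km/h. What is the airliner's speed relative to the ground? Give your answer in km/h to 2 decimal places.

Taking east as x and north as y: velocity relative to the air = (553.099, 553.099) km/h; the air relative to ground = (0.000, 38.900) km/h.
Velocity relative to ground = (553.099, 553.099) + (0.000, 38.900) = (553.099, 591.999) km/h.
Speed = |(553.099, 591.999)| = 810.174 km/h.

810.17 km/h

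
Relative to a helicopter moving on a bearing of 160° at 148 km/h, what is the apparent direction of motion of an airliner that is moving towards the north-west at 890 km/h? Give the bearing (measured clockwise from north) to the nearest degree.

Taking east as x and north as y: airliner velocity = (-629.325, 629.325) km/h; helicopter velocity = (50.619, -139.075) km/h.
Velocity of airliner relative to helicopter = (-629.325, 629.325) − (50.619, -139.075) = (-679.944, 768.400) km/h.
Bearing = atan2(-679.94, 768.40) = 318.49° clockwise from north.

318°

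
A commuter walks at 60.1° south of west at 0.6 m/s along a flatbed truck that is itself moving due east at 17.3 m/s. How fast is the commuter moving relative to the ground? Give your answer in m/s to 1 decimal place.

Taking east as x and north as y: flatbed truck velocity = (17.300, 0.000) m/s; commuter velocity relative to flatbed truck = (-0.299, -0.520) m/s.
Velocity relative to ground = (17.300, 0.000) + (-0.299, -0.520) = (17.001, -0.520) m/s.
Speed = |(17.001, -0.520)| = 17.009 m/s.

17.0 m/s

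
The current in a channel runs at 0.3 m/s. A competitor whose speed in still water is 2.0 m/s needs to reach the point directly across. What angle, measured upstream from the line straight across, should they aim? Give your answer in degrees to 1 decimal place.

To cancel the current, the upstream component of the competitor's velocity must equal the flow: 2.0 sin θ = 0.3.
sin θ = 0.3 / 2.0 = 0.1500.
θ = arcsin(0.1500) = 8.627°.

8.6°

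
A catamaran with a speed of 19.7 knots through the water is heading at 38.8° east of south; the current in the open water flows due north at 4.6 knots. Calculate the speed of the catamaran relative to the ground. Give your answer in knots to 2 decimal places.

16.37 knots

Taking east as x and north as y: velocity relative to the water = (12.344, -15.353) knots; the water relative to ground = (0.000, 4.600) knots.
Velocity relative to ground = (12.344, -15.353) + (0.000, 4.600) = (12.344, -10.753) knots.
Speed = |(12.344, -10.753)| = 16.371 knots.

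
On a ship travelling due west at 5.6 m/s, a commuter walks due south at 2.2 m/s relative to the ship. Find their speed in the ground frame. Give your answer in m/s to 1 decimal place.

6.0 m/s

Taking east as x and north as y: ship velocity = (-5.600, 0.000) m/s; commuter velocity relative to ship = (0.000, -2.200) m/s.
Velocity relative to ground = (-5.600, 0.000) + (0.000, -2.200) = (-5.600, -2.200) m/s.
Speed = |(-5.600, -2.200)| = 6.017 m/s.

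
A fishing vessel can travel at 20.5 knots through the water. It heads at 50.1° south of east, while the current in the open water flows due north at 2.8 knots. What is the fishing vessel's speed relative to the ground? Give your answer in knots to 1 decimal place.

18.4 knots

Taking east as x and north as y: velocity relative to the water = (13.150, -15.727) knots; the water relative to ground = (0.000, 2.800) knots.
Velocity relative to ground = (13.150, -15.727) + (0.000, 2.800) = (13.150, -12.927) knots.
Speed = |(13.150, -12.927)| = 18.440 knots.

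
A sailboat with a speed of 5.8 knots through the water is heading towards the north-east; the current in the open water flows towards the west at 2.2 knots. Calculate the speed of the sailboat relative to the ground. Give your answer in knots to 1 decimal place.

4.5 knots

Taking east as x and north as y: velocity relative to the water = (4.101, 4.101) knots; the water relative to ground = (-2.200, 0.000) knots.
Velocity relative to ground = (4.101, 4.101) + (-2.200, 0.000) = (1.901, 4.101) knots.
Speed = |(1.901, 4.101)| = 4.520 knots.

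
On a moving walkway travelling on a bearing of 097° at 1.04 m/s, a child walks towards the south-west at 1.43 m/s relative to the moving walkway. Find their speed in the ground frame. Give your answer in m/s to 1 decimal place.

1.1 m/s

Taking east as x and north as y: moving walkway velocity = (1.032, -0.127) m/s; child velocity relative to moving walkway = (-1.011, -1.011) m/s.
Velocity relative to ground = (1.032, -0.127) + (-1.011, -1.011) = (0.021, -1.138) m/s.
Speed = |(0.021, -1.138)| = 1.138 m/s.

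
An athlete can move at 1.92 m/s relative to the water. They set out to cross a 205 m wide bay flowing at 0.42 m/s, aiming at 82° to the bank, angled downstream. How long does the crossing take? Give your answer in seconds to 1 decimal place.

The component of the athlete's velocity perpendicular to the bank is 1.92 × sin 82° = 1.901 m/s.
The flow acts along the bank and has no component across it.
Time = 205 / 1.901 = 107.820 s.

107.8 s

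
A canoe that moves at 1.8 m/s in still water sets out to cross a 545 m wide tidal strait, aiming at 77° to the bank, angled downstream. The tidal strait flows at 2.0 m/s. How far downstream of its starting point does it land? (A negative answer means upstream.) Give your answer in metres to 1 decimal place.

747.3 m

Perpendicular speed = 1.754 m/s; crossing time = 545 / 1.754 = 310.742 s.
Net downstream speed = 2.405 m/s.
Drift = 2.405 × 310.742 = 747.307 m (downstream).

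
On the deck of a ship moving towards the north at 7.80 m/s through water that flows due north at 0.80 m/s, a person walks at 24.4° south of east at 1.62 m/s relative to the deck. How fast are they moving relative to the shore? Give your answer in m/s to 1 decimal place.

8.1 m/s

In east/north components (m/s): person relative to ship = (1.475, -0.669); ship relative to water = (0.000, 7.800); water relative to ground = (0.000, 0.800).
Sum = (1.475, 7.931) m/s.
Speed = |(1.475, 7.931)| = 8.067 m/s.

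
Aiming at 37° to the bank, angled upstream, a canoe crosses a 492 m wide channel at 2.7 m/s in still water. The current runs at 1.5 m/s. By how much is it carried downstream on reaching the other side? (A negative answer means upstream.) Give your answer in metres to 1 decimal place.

-198.7 m

Perpendicular speed = 1.625 m/s; crossing time = 492 / 1.625 = 302.788 s.
Net downstream speed = -0.656 m/s.
Drift = -0.656 × 302.788 = -198.724 m (upstream).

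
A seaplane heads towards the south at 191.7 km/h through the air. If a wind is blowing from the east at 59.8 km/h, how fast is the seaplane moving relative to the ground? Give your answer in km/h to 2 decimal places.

Taking east as x and north as y: velocity relative to the air = (0.000, -191.700) km/h; the air relative to ground = (-59.800, 0.000) km/h.
Velocity relative to ground = (0.000, -191.700) + (-59.800, 0.000) = (-59.800, -191.700) km/h.
Speed = |(-59.800, -191.700)| = 200.811 km/h.

200.81 km/h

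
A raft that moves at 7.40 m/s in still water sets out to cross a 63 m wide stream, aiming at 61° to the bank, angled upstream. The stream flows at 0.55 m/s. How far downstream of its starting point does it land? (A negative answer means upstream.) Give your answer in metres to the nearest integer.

Perpendicular speed = 6.472 m/s; crossing time = 63 / 6.472 = 9.734 s.
Net downstream speed = -3.038 m/s.
Drift = -3.038 × 9.734 = -29.568 m (upstream).

-30 m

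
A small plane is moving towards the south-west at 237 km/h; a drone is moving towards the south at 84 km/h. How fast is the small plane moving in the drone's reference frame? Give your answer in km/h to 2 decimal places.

Taking east as x and north as y: small plane velocity = (-167.584, -167.584) km/h; drone velocity = (0.000, -84.000) km/h.
Velocity of small plane relative to drone = (-167.584, -167.584) − (0.000, -84.000) = (-167.584, -83.584) km/h.
Magnitude = |(-167.584, -83.584)| = 187.272 km/h.

187.27 km/h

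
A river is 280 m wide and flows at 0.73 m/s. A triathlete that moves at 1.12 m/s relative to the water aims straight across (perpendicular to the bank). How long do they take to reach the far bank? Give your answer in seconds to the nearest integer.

250 s

The component of the triathlete's velocity perpendicular to the bank is 1.12 m/s.
Only the cross-stream component determines the crossing time; the current contributes nothing perpendicular to the bank.
Time = 280 / 1.120 = 250.000 s.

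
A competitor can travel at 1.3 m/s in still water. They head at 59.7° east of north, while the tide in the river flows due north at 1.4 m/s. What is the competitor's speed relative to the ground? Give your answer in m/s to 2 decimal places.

Taking east as x and north as y: velocity relative to the water = (1.122, 0.656) m/s; the water relative to ground = (0.000, 1.400) m/s.
Velocity relative to ground = (1.122, 0.656) + (0.000, 1.400) = (1.122, 2.056) m/s.
Speed = |(1.122, 2.056)| = 2.342 m/s.

2.34 m/s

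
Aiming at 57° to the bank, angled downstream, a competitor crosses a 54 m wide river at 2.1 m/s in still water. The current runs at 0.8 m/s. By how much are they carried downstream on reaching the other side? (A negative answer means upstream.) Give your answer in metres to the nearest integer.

Perpendicular speed = 1.761 m/s; crossing time = 54 / 1.761 = 30.661 s.
Net downstream speed = 1.944 m/s.
Drift = 1.944 × 30.661 = 59.597 m (downstream).

60 m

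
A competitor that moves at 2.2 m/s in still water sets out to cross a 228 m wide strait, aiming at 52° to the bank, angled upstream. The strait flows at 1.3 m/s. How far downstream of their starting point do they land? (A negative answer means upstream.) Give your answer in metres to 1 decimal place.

Perpendicular speed = 1.734 m/s; crossing time = 228 / 1.734 = 131.516 s.
Net downstream speed = -0.054 m/s.
Drift = -0.054 × 131.516 = -7.162 m (upstream).

-7.2 m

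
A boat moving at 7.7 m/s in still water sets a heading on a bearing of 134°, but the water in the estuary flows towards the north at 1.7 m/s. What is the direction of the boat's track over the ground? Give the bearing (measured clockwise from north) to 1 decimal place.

Taking east as x and north as y: velocity relative to the water = (5.539, -5.349) m/s; the water relative to ground = (0.000, 1.700) m/s.
Velocity relative to ground = (5.539, -5.349) + (0.000, 1.700) = (5.539, -3.649) m/s.
Bearing = atan2(5.54, -3.65) = 123.38° clockwise from north.

123.4°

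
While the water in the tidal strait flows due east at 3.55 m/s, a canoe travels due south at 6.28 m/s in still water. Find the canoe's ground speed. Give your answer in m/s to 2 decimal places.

Taking east as x and north as y: velocity relative to the water = (0.000, -6.280) m/s; the water relative to ground = (3.550, 0.000) m/s.
Velocity relative to ground = (0.000, -6.280) + (3.550, 0.000) = (3.550, -6.280) m/s.
Speed = |(3.550, -6.280)| = 7.214 m/s.

7.21 m/s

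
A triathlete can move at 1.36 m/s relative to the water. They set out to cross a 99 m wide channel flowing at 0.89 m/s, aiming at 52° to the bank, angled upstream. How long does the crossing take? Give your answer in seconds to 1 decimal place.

The component of the triathlete's velocity perpendicular to the bank is 1.36 × sin 52° = 1.072 m/s.
The flow acts along the bank and has no component across it.
Time = 99 / 1.072 = 92.377 s.

92.4 s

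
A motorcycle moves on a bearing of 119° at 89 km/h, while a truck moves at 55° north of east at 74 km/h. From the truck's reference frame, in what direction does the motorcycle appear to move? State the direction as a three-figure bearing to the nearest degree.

161°

Taking east as x and north as y: motorcycle velocity = (77.841, -43.148) km/h; truck velocity = (42.445, 60.617) km/h.
Velocity of motorcycle relative to truck = (77.841, -43.148) − (42.445, 60.617) = (35.396, -103.765) km/h.
Bearing = atan2(35.40, -103.77) = 161.16° clockwise from north.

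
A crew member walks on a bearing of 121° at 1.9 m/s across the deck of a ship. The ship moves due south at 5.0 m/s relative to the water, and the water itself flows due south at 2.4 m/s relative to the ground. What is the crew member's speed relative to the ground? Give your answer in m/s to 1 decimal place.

In east/north components (m/s): crew member relative to ship = (1.629, -0.979); ship relative to water = (0.000, -5.000); water relative to ground = (0.000, -2.400).
Sum = (1.629, -8.379) m/s.
Speed = |(1.629, -8.379)| = 8.535 m/s.

8.5 m/s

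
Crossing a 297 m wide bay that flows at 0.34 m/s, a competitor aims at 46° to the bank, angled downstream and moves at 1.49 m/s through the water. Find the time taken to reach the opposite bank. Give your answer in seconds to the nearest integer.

The component of the competitor's velocity perpendicular to the bank is 1.49 × sin 46° = 1.072 m/s.
Only the cross-stream component determines the crossing time; the current contributes nothing perpendicular to the bank.
Time = 297 / 1.072 = 277.100 s.

277 s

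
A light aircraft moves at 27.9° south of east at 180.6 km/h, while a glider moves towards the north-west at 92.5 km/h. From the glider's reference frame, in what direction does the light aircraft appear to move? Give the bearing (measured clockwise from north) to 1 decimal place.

Taking east as x and north as y: light aircraft velocity = (159.608, -84.508) km/h; glider velocity = (-65.407, 65.407) km/h.
Velocity of light aircraft relative to glider = (159.608, -84.508) − (-65.407, 65.407) = (225.015, -149.916) km/h.
Bearing = atan2(225.02, -149.92) = 123.67° clockwise from north.

123.7°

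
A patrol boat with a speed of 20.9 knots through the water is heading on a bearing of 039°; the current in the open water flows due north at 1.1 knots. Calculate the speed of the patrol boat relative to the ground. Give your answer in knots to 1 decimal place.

21.8 knots

Taking east as x and north as y: velocity relative to the water = (13.153, 16.242) knots; the water relative to ground = (0.000, 1.100) knots.
Velocity relative to ground = (13.153, 16.242) + (0.000, 1.100) = (13.153, 17.342) knots.
Speed = |(13.153, 17.342)| = 21.766 knots.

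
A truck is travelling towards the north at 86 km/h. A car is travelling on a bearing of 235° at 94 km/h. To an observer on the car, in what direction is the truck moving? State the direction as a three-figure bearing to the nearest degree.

Taking east as x and north as y: truck velocity = (0.000, 86.000) km/h; car velocity = (-77.000, -53.916) km/h.
Velocity of truck relative to car = (0.000, 86.000) − (-77.000, -53.916) = (77.000, 139.916) km/h.
Bearing = atan2(77.00, 139.92) = 28.83° clockwise from north.

029°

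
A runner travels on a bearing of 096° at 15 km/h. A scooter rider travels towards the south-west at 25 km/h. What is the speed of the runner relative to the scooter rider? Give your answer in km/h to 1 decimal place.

36.4 km/h

Taking east as x and north as y: runner velocity = (14.918, -1.568) km/h; scooter rider velocity = (-17.678, -17.678) km/h.
Velocity of runner relative to scooter rider = (14.918, -1.568) − (-17.678, -17.678) = (32.595, 16.110) km/h.
Magnitude = |(32.595, 16.110)| = 36.359 km/h.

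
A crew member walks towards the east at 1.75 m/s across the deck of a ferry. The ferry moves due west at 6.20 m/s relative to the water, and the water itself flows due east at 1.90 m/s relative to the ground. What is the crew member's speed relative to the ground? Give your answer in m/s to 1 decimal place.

2.6 m/s

In east/north components (m/s): crew member relative to ferry = (1.750, 0.000); ferry relative to water = (-6.200, 0.000); water relative to ground = (1.900, 0.000).
Sum = (-2.550, 0.000) m/s.
Speed = |(-2.550, 0.000)| = 2.550 m/s.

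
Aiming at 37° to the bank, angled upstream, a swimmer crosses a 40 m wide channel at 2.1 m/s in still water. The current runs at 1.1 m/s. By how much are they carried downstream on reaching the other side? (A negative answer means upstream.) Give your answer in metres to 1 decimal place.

Perpendicular speed = 1.264 m/s; crossing time = 40 / 1.264 = 31.650 s.
Net downstream speed = -0.577 m/s.
Drift = -0.577 × 31.650 = -18.266 m (upstream).

-18.3 m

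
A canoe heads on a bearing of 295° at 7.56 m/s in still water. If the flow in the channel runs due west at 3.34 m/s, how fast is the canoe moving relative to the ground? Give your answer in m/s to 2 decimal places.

Taking east as x and north as y: velocity relative to the water = (-6.852, 3.195) m/s; the water relative to ground = (-3.340, 0.000) m/s.
Velocity relative to ground = (-6.852, 3.195) + (-3.340, 0.000) = (-10.192, 3.195) m/s.
Speed = |(-10.192, 3.195)| = 10.681 m/s.

10.68 m/s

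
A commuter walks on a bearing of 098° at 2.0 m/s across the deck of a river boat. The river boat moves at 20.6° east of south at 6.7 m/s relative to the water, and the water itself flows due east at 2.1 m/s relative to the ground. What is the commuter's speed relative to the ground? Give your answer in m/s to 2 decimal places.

In east/north components (m/s): commuter relative to river boat = (1.981, -0.278); river boat relative to water = (2.357, -6.272); water relative to ground = (2.100, 0.000).
Sum = (6.438, -6.550) m/s.
Speed = |(6.438, -6.550)| = 9.184 m/s.

9.18 m/s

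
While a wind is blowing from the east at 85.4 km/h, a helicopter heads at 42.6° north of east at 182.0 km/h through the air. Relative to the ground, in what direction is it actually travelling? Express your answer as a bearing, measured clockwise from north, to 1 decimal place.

Taking east as x and north as y: velocity relative to the air = (133.970, 123.191) km/h; the air relative to ground = (-85.400, 0.000) km/h.
Velocity relative to ground = (133.970, 123.191) + (-85.400, 0.000) = (48.570, 123.191) km/h.
Bearing = atan2(48.57, 123.19) = 21.52° clockwise from north.

021.5°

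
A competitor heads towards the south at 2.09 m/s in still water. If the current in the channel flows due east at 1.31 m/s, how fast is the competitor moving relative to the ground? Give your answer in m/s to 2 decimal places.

Taking east as x and north as y: velocity relative to the water = (0.000, -2.090) m/s; the water relative to ground = (1.310, 0.000) m/s.
Velocity relative to ground = (0.000, -2.090) + (1.310, 0.000) = (1.310, -2.090) m/s.
Speed = |(1.310, -2.090)| = 2.467 m/s.

2.47 m/s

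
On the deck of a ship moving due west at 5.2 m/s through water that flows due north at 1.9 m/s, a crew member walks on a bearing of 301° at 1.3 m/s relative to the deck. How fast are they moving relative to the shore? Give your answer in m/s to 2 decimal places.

6.82 m/s

In east/north components (m/s): crew member relative to ship = (-1.114, 0.670); ship relative to water = (-5.200, 0.000); water relative to ground = (0.000, 1.900).
Sum = (-6.314, 2.570) m/s.
Speed = |(-6.314, 2.570)| = 6.817 m/s.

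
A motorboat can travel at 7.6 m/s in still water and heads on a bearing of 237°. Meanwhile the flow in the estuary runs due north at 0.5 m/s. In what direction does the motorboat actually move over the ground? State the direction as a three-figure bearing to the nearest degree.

Taking east as x and north as y: velocity relative to the water = (-6.374, -4.139) m/s; the water relative to ground = (0.000, 0.500) m/s.
Velocity relative to ground = (-6.374, -4.139) + (0.000, 0.500) = (-6.374, -3.639) m/s.
Bearing = atan2(-6.37, -3.64) = 240.28° clockwise from north.

240°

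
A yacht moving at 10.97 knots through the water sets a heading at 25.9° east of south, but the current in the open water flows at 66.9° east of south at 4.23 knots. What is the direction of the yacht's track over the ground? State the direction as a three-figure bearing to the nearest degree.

Taking east as x and north as y: velocity relative to the water = (4.792, -9.868) knots; the water relative to ground = (3.891, -1.660) knots.
Velocity relative to ground = (4.792, -9.868) + (3.891, -1.660) = (8.683, -11.528) knots.
Bearing = atan2(8.68, -11.53) = 143.01° clockwise from north.

143°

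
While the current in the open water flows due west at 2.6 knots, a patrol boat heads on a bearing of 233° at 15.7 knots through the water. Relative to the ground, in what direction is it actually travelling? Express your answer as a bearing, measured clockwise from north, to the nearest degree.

238°

Taking east as x and north as y: velocity relative to the water = (-12.539, -9.448) knots; the water relative to ground = (-2.600, 0.000) knots.
Velocity relative to ground = (-12.539, -9.448) + (-2.600, 0.000) = (-15.139, -9.448) knots.
Bearing = atan2(-15.14, -9.45) = 238.03° clockwise from north.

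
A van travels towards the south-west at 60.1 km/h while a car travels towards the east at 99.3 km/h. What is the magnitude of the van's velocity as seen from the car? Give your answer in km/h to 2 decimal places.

148.03 km/h

Taking east as x and north as y: van velocity = (-42.497, -42.497) km/h; car velocity = (99.300, 0.000) km/h.
Velocity of van relative to car = (-42.497, -42.497) − (99.300, 0.000) = (-141.797, -42.497) km/h.
Magnitude = |(-141.797, -42.497)| = 148.028 km/h.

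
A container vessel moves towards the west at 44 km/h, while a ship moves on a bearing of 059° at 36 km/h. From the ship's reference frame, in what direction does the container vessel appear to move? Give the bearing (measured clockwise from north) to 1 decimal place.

Taking east as x and north as y: container vessel velocity = (-44.000, 0.000) km/h; ship velocity = (30.858, 18.541) km/h.
Velocity of container vessel relative to ship = (-44.000, 0.000) − (30.858, 18.541) = (-74.858, -18.541) km/h.
Bearing = atan2(-74.86, -18.54) = 256.09° clockwise from north.

256.1°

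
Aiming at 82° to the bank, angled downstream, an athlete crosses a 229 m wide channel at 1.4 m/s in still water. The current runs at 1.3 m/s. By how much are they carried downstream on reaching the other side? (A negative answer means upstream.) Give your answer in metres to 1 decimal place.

Perpendicular speed = 1.386 m/s; crossing time = 229 / 1.386 = 165.179 s.
Net downstream speed = 1.495 m/s.
Drift = 1.495 × 165.179 = 246.916 m (downstream).

246.9 m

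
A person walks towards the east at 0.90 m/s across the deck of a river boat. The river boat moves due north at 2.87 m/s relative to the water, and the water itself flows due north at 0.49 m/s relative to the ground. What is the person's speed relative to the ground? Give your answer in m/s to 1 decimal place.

3.5 m/s

In east/north components (m/s): person relative to river boat = (0.900, 0.000); river boat relative to water = (0.000, 2.870); water relative to ground = (0.000, 0.490).
Sum = (0.900, 3.360) m/s.
Speed = |(0.900, 3.360)| = 3.478 m/s.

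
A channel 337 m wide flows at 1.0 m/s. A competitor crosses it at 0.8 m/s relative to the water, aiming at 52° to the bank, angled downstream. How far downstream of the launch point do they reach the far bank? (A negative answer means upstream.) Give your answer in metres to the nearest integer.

798 m

Perpendicular speed = 0.630 m/s; crossing time = 337 / 0.630 = 534.574 s.
Net downstream speed = 1.493 m/s.
Drift = 1.493 × 534.574 = 797.867 m (downstream).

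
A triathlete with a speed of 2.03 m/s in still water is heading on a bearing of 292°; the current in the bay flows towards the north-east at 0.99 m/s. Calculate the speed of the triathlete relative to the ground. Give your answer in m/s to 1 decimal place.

Taking east as x and north as y: velocity relative to the water = (-1.882, 0.760) m/s; the water relative to ground = (0.700, 0.700) m/s.
Velocity relative to ground = (-1.882, 0.760) + (0.700, 0.700) = (-1.182, 1.460) m/s.
Speed = |(-1.182, 1.460)| = 1.879 m/s.

1.9 m/s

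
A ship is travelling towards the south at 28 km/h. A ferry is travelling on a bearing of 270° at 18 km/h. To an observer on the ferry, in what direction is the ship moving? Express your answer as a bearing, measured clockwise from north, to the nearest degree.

147°

Taking east as x and north as y: ship velocity = (0.000, -28.000) km/h; ferry velocity = (-18.000, 0.000) km/h.
Velocity of ship relative to ferry = (0.000, -28.000) − (-18.000, 0.000) = (18.000, -28.000) km/h.
Bearing = atan2(18.00, -28.00) = 147.26° clockwise from north.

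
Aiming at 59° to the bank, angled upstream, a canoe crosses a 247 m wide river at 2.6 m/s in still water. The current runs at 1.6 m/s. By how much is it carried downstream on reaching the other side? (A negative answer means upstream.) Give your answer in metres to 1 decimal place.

28.9 m

Perpendicular speed = 2.229 m/s; crossing time = 247 / 2.229 = 110.830 s.
Net downstream speed = 0.261 m/s.
Drift = 0.261 × 110.830 = 28.916 m (downstream).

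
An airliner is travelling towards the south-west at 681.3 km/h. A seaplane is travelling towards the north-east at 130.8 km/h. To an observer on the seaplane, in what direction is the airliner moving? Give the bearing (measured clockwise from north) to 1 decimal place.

225.0°

Taking east as x and north as y: airliner velocity = (-481.752, -481.752) km/h; seaplane velocity = (92.490, 92.490) km/h.
Velocity of airliner relative to seaplane = (-481.752, -481.752) − (92.490, 92.490) = (-574.241, -574.241) km/h.
Bearing = atan2(-574.24, -574.24) = 225.00° clockwise from north.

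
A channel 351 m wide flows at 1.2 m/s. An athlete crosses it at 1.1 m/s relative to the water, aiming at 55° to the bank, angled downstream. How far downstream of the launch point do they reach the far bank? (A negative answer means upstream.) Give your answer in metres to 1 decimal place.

713.2 m

Perpendicular speed = 0.901 m/s; crossing time = 351 / 0.901 = 389.538 s.
Net downstream speed = 1.831 m/s.
Drift = 1.831 × 389.538 = 713.219 m (downstream).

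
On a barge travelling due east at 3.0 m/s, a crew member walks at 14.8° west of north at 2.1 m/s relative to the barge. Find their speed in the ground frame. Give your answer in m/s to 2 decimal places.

3.19 m/s

Taking east as x and north as y: barge velocity = (3.000, 0.000) m/s; crew member velocity relative to barge = (-0.536, 2.030) m/s.
Velocity relative to ground = (3.000, 0.000) + (-0.536, 2.030) = (2.464, 2.030) m/s.
Speed = |(2.464, 2.030)| = 3.192 m/s.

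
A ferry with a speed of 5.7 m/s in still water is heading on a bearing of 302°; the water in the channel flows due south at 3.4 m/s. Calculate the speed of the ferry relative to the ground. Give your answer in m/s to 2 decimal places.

4.85 m/s

Taking east as x and north as y: velocity relative to the water = (-4.834, 3.021) m/s; the water relative to ground = (0.000, -3.400) m/s.
Velocity relative to ground = (-4.834, 3.021) + (0.000, -3.400) = (-4.834, -0.379) m/s.
Speed = |(-4.834, -0.379)| = 4.849 m/s.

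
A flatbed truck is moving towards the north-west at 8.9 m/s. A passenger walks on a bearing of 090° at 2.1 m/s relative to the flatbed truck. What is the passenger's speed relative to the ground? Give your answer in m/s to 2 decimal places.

Taking east as x and north as y: flatbed truck velocity = (-6.293, 6.293) m/s; passenger velocity relative to flatbed truck = (2.100, 0.000) m/s.
Velocity relative to ground = (-6.293, 6.293) + (2.100, 0.000) = (-4.193, 6.293) m/s.
Speed = |(-4.193, 6.293)| = 7.562 m/s.

7.56 m/s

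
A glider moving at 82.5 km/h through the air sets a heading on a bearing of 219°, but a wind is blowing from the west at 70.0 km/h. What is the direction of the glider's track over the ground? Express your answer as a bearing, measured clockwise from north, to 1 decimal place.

164.3°

Taking east as x and north as y: velocity relative to the air = (-51.919, -64.115) km/h; the air relative to ground = (70.000, 0.000) km/h.
Velocity relative to ground = (-51.919, -64.115) + (70.000, 0.000) = (18.081, -64.115) km/h.
Bearing = atan2(18.08, -64.11) = 164.25° clockwise from north.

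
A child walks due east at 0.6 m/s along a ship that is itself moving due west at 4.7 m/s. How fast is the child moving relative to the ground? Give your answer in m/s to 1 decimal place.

4.1 m/s

Taking east as x and north as y: ship velocity = (-4.700, 0.000) m/s; child velocity relative to ship = (0.600, 0.000) m/s.
Velocity relative to ground = (-4.700, 0.000) + (0.600, 0.000) = (-4.100, 0.000) m/s.
Speed = |(-4.100, 0.000)| = 4.100 m/s.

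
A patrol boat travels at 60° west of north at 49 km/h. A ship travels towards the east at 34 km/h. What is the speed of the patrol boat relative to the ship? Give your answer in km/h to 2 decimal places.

Taking east as x and north as y: patrol boat velocity = (-42.435, 24.500) km/h; ship velocity = (34.000, 0.000) km/h.
Velocity of patrol boat relative to ship = (-42.435, 24.500) − (34.000, 0.000) = (-76.435, 24.500) km/h.
Magnitude = |(-76.435, 24.500)| = 80.266 km/h.

80.27 km/h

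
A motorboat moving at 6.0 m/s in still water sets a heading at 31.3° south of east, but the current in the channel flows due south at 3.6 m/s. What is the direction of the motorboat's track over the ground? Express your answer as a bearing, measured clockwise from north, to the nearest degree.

143°

Taking east as x and north as y: velocity relative to the water = (5.127, -3.117) m/s; the water relative to ground = (0.000, -3.600) m/s.
Velocity relative to ground = (5.127, -3.117) + (0.000, -3.600) = (5.127, -6.717) m/s.
Bearing = atan2(5.13, -6.72) = 142.65° clockwise from north.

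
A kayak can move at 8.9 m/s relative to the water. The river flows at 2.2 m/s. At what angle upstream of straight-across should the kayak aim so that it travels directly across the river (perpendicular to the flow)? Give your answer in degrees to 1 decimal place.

14.3°

To cancel the current, the upstream component of the kayak's velocity must equal the flow: 8.9 sin θ = 2.2.
sin θ = 2.2 / 8.9 = 0.2472.
θ = arcsin(0.2472) = 14.311°.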